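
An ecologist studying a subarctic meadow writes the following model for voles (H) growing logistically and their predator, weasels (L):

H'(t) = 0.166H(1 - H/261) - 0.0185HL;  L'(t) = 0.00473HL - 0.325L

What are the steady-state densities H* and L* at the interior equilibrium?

H* ≈ 68.7, L* ≈ 6.61

From dL/dt = 0 with L > 0: 0.00473H* = 0.325, so H* = 68.7.
Substitute into dH/dt = 0: 0.166(1 - 68.7/261) = 0.0185L*.
The bracket is 0.737, giving L* = 0.122/0.0185 = 6.61.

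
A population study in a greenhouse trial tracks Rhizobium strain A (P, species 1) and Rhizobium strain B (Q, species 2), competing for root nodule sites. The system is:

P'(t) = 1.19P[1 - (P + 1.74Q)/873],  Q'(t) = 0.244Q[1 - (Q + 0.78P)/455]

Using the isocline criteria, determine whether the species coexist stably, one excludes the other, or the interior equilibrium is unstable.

Compare the nullcline intercepts: K1/α12 = 873/1.74 = 502 > K2 = 455; K2/α21 = 455/0.78 = 583 < K1 = 873.
Since the inequalities point opposite ways, species 1 can invade but species 2 cannot.

species 1 excludes species 2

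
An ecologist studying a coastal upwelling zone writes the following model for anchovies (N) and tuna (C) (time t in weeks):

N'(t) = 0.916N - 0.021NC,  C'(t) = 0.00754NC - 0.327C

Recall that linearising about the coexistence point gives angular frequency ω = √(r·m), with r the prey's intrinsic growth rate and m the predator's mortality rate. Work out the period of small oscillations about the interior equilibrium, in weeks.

Here r = 0.916 and m = 0.327, so r·m = 0.3.
ω = √0.3 = 0.547 per week, hence T = 2π/ω ≈ 11.5 weeks.

T ≈ 11.5 weeks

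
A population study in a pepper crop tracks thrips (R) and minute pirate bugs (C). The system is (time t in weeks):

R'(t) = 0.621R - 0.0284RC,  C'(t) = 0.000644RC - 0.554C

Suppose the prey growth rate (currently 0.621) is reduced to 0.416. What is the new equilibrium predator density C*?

C* ≈ 14.6

At the interior fixed point, setting dR/dt = 0 with R > 0 fixes C* = (prey growth rate)/(RC coefficient) — independent of the other coefficients.
With the change, C* = 0.416/0.0284 = 14.6; it falls from 21.9.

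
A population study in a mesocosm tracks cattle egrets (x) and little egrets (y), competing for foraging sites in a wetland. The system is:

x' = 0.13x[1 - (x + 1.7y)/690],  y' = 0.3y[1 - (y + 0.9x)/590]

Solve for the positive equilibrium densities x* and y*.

x* ≈ 591, y* ≈ 58.5

Setting both brackets to zero gives the nullclines x + 1.7y = 690 and 0.9x + y = 590.
Substituting y = 590 - 0.9x into the first: x(1 - 1.7·0.9) = 690 - 1.7·590.
So x* = -313/-0.53 = 591, and then y* = 590 - 0.9·591 = 58.5.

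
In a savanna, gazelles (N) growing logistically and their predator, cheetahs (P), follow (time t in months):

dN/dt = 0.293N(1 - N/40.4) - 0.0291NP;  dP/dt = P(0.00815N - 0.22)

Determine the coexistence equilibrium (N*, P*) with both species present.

From dP/dt = 0 with P > 0: 0.00815N* = 0.22, so N* = 27.
Substitute into dN/dt = 0: 0.293(1 - 27/40.4) = 0.0291P*.
The bracket is 0.332, giving P* = 0.0972/0.0291 = 3.34.

N* ≈ 27, P* ≈ 3.34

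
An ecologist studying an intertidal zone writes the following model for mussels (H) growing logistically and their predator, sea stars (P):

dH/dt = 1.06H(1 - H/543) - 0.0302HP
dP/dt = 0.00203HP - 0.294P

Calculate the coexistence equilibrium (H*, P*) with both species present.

From dP/dt = 0 with P > 0: 0.00203H* = 0.294, so H* = 145.
Substitute into dH/dt = 0: 1.06(1 - 145/543) = 0.0302P*.
The bracket is 0.733, giving P* = 0.777/0.0302 = 25.7.

H* ≈ 145, P* ≈ 25.7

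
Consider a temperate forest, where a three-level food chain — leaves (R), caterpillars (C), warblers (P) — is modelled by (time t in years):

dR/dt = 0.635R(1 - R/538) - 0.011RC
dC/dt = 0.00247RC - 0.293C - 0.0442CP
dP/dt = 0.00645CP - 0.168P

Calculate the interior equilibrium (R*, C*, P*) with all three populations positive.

From dP/dt = 0: 0.00645C* = 0.168, so C* = 26.
From dR/dt = 0: 0.635(1 - R*/538) = 0.011·26, giving R* = 538·(1 - 0.451) = 295.
From dC/dt = 0: 0.00247·295 - 0.293 = 0.0442P*, so P* = 0.436/0.0442 = 9.87.

R* ≈ 295, C* ≈ 26, P* ≈ 9.87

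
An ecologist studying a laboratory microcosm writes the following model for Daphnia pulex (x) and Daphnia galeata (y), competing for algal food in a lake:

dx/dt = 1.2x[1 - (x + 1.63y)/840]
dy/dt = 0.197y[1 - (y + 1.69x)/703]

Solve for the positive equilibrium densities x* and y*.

Setting both brackets to zero gives the nullclines x + 1.63y = 840 and 1.69x + y = 703.
Substituting y = 703 - 1.69x into the first: x(1 - 1.63·1.69) = 840 - 1.63·703.
So x* = -306/-1.75 = 174, and then y* = 703 - 1.69·174 = 408.

x* ≈ 174, y* ≈ 408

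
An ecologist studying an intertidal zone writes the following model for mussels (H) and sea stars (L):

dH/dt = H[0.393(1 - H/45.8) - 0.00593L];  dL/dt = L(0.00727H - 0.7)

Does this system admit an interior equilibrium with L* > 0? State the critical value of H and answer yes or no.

The predator equation gives dL/dt > 0 only when H > 0.7/0.00727 = 96.3.
Without the predator, H → K = 45.8. Since 45.8 < 96.3, the predator cannot invade.

Threshold H = 96.3; K < 96.3, so no, the predator goes extinct.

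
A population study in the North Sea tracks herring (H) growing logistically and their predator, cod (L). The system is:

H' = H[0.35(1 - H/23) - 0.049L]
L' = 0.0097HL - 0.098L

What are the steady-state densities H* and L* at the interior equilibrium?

From dL/dt = 0 with L > 0: 0.0097H* = 0.098, so H* = 10.1.
Substitute into dH/dt = 0: 0.35(1 - 10.1/23) = 0.049L*.
The bracket is 0.561, giving L* = 0.196/0.049 = 4.01.

H* ≈ 10.1, L* ≈ 4.01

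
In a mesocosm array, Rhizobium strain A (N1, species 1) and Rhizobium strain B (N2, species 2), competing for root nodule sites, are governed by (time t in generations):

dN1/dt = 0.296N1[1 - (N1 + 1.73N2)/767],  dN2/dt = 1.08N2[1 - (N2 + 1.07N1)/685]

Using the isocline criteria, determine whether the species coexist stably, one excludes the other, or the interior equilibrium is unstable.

unstable coexistence (outcome depends on initial conditions)

Compare the nullcline intercepts: K1/α12 = 767/1.73 = 443 < K2 = 685; K2/α21 = 685/1.07 = 640 < K1 = 767.
Since both are reversed, neither can invade when rare; the interior point is a saddle.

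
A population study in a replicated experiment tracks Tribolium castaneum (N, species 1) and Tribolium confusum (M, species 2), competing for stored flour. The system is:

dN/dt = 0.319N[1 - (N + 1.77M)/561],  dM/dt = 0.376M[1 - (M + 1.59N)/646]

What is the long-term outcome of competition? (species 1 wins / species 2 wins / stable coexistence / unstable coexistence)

Compare the nullcline intercepts: K1/α12 = 561/1.77 = 317 < K2 = 646; K2/α21 = 646/1.59 = 406 < K1 = 561.
Since both are reversed, neither can invade when rare; the interior point is a saddle.

unstable coexistence (outcome depends on initial conditions)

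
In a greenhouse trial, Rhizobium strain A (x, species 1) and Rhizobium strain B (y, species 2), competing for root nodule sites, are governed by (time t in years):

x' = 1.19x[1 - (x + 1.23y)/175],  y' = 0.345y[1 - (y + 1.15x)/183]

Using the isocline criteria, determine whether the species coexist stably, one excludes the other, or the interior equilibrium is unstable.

unstable coexistence (outcome depends on initial conditions)

Compare the nullcline intercepts: K1/α12 = 175/1.23 = 142 < K2 = 183; K2/α21 = 183/1.15 = 159 < K1 = 175.
Since both are reversed, neither can invade when rare; the interior point is a saddle.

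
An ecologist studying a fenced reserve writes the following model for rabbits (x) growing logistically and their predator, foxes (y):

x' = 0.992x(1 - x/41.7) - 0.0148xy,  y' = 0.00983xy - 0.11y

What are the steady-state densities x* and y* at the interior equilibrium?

x* ≈ 11.2, y* ≈ 49

From dy/dt = 0 with y > 0: 0.00983x* = 0.11, so x* = 11.2.
Substitute into dx/dt = 0: 0.992(1 - 11.2/41.7) = 0.0148y*.
The bracket is 0.732, giving y* = 0.726/0.0148 = 49.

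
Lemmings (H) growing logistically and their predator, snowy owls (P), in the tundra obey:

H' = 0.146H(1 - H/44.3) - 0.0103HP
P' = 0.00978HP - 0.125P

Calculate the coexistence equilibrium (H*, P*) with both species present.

From dP/dt = 0 with P > 0: 0.00978H* = 0.125, so H* = 12.8.
Substitute into dH/dt = 0: 0.146(1 - 12.8/44.3) = 0.0103P*.
The bracket is 0.711, giving P* = 0.104/0.0103 = 10.1.

H* ≈ 12.8, P* ≈ 10.1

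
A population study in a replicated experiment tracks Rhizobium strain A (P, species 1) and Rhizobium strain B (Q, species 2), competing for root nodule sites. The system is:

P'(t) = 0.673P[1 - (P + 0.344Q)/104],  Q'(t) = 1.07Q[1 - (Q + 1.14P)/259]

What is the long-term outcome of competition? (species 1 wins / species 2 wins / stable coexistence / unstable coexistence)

Compare the nullcline intercepts: K1/α12 = 104/0.344 = 302 > K2 = 259; K2/α21 = 259/1.14 = 227 > K1 = 104.
Since both inequalities hold, each species can invade when rare, so the interior equilibrium is stable.

stable coexistence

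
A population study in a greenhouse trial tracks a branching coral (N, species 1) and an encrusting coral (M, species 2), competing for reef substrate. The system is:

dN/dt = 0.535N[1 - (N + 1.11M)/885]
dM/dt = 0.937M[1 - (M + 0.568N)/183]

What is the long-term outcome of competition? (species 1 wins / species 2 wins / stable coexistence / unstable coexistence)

Compare the nullcline intercepts: K1/α12 = 885/1.11 = 797 > K2 = 183; K2/α21 = 183/0.568 = 322 < K1 = 885.
Since the inequalities point opposite ways, species 1 can invade but species 2 cannot.

species 1 excludes species 2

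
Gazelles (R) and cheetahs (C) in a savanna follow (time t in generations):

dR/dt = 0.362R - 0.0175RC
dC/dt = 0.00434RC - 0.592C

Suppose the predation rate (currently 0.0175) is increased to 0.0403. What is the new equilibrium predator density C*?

C* ≈ 8.98

At the interior fixed point, setting dR/dt = 0 with R > 0 fixes C* = (prey growth rate)/(RC coefficient) — independent of the other coefficients.
With the change, C* = 0.362/0.0403 = 8.98; it falls from 20.7.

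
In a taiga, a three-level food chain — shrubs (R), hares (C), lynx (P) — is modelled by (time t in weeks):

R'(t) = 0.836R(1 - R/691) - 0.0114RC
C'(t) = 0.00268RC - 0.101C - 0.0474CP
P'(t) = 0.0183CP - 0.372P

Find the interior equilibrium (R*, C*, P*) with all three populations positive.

R* ≈ 499, C* ≈ 20.3, P* ≈ 26.1

From dP/dt = 0: 0.0183C* = 0.372, so C* = 20.3.
From dR/dt = 0: 0.836(1 - R*/691) = 0.0114·20.3, giving R* = 691·(1 - 0.277) = 499.
From dC/dt = 0: 0.00268·499 - 0.101 = 0.0474P*, so P* = 1.24/0.0474 = 26.1.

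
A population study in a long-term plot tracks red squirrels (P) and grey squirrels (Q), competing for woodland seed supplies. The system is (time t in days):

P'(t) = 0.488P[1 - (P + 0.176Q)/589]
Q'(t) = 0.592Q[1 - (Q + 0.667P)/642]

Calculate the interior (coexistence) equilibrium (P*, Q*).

P* ≈ 539, Q* ≈ 282

Setting both brackets to zero gives the nullclines P + 0.176Q = 589 and 0.667P + Q = 642.
Substituting Q = 642 - 0.667P into the first: P(1 - 0.176·0.667) = 589 - 0.176·642.
So P* = 476/0.883 = 539, and then Q* = 642 - 0.667·539 = 282.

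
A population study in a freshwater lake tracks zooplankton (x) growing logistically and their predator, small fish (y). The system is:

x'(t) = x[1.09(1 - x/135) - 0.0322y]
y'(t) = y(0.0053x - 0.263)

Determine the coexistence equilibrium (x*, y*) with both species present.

From dy/dt = 0 with y > 0: 0.0053x* = 0.263, so x* = 49.6.
Substitute into dx/dt = 0: 1.09(1 - 49.6/135) = 0.0322y*.
The bracket is 0.632, giving y* = 0.689/0.0322 = 21.4.

x* ≈ 49.6, y* ≈ 21.4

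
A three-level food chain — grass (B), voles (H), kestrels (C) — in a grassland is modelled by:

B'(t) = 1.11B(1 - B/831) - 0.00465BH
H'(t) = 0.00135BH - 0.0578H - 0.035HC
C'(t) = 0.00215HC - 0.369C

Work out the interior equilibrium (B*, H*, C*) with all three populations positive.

B* ≈ 234, H* ≈ 172, C* ≈ 7.36

From dC/dt = 0: 0.00215H* = 0.369, so H* = 172.
From dB/dt = 0: 1.11(1 - B*/831) = 0.00465·172, giving B* = 831·(1 - 0.719) = 234.
From dH/dt = 0: 0.00135·234 - 0.0578 = 0.035C*, so C* = 0.257/0.035 = 7.36.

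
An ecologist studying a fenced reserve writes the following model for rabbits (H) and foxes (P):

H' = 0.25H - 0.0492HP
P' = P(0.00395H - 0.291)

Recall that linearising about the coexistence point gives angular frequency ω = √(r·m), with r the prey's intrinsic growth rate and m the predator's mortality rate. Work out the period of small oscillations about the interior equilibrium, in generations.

Here r = 0.25 and m = 0.291, so r·m = 0.0727.
ω = √0.0727 = 0.27 per generation, hence T = 2π/ω ≈ 23.3 generations.

T ≈ 23.3 generations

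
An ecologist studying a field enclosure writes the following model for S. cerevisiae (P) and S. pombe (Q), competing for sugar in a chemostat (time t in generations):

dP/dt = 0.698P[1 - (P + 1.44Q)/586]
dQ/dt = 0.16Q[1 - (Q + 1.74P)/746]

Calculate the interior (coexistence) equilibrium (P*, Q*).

Setting both brackets to zero gives the nullclines P + 1.44Q = 586 and 1.74P + Q = 746.
Substituting Q = 746 - 1.74P into the first: P(1 - 1.44·1.74) = 586 - 1.44·746.
So P* = -488/-1.51 = 324, and then Q* = 746 - 1.74·324 = 182.

P* ≈ 324, Q* ≈ 182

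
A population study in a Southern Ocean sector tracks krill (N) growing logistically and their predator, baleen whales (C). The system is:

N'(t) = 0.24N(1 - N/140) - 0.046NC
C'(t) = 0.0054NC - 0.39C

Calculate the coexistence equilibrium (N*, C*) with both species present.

From dC/dt = 0 with C > 0: 0.0054N* = 0.39, so N* = 72.2.
Substitute into dN/dt = 0: 0.24(1 - 72.2/140) = 0.046C*.
The bracket is 0.484, giving C* = 0.116/0.046 = 2.53.

N* ≈ 72.2, C* ≈ 2.53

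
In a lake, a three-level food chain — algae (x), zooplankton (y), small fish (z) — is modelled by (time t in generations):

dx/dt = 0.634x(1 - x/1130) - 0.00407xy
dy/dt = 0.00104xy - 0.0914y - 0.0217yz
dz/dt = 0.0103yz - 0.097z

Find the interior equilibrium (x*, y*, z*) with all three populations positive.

From dz/dt = 0: 0.0103y* = 0.097, so y* = 9.42.
From dx/dt = 0: 0.634(1 - x*/1130) = 0.00407·9.42, giving x* = 1130·(1 - 0.0605) = 1060.
From dy/dt = 0: 0.00104·1060 - 0.0914 = 0.0217z*, so z* = 1.01/0.0217 = 46.7.

x* ≈ 1060, y* ≈ 9.42, z* ≈ 46.7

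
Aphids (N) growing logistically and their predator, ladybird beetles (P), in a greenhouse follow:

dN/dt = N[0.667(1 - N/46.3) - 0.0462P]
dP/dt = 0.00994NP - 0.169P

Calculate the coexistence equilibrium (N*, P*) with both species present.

From dP/dt = 0 with P > 0: 0.00994N* = 0.169, so N* = 17.
Substitute into dN/dt = 0: 0.667(1 - 17/46.3) = 0.0462P*.
The bracket is 0.633, giving P* = 0.422/0.0462 = 9.14.

N* ≈ 17, P* ≈ 9.14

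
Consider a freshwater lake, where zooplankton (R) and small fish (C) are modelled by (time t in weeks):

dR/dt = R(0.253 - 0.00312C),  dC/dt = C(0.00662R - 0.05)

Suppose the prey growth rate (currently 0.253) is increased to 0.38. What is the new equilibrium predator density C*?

At the interior fixed point, setting dR/dt = 0 with R > 0 fixes C* = (prey growth rate)/(RC coefficient) — independent of the other coefficients.
With the change, C* = 0.38/0.00312 = 122; it rises from 81.1.

C* ≈ 122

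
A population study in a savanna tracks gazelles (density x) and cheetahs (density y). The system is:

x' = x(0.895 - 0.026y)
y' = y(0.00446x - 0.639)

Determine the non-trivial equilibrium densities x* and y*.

x* ≈ 143, y* ≈ 34.4

Set dy/dt = 0 with y > 0: 0.00446x - 0.639 = 0, so x* = 0.639/0.00446 = 143.
Set dx/dt = 0 with x > 0: 0.895 - 0.026y = 0, so y* = 0.895/0.026 = 34.4.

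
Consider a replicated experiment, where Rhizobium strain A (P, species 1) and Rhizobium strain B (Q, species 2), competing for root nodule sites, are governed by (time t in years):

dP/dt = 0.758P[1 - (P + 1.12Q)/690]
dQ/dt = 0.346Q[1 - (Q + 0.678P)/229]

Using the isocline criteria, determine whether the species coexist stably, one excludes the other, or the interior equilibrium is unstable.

species 1 excludes species 2

Compare the nullcline intercepts: K1/α12 = 690/1.12 = 616 > K2 = 229; K2/α21 = 229/0.678 = 338 < K1 = 690.
Since the inequalities point opposite ways, species 1 can invade but species 2 cannot.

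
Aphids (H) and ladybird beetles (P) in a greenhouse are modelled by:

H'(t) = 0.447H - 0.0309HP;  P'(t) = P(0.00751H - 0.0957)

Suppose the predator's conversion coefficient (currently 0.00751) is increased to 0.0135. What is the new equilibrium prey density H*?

At the interior fixed point, setting dP/dt = 0 with P > 0 fixes H* = (predator death rate)/(HP coefficient) — independent of the other coefficients.
With the change, H* = 0.0957/0.0135 = 7.09; it falls from 12.7.

H* ≈ 7.09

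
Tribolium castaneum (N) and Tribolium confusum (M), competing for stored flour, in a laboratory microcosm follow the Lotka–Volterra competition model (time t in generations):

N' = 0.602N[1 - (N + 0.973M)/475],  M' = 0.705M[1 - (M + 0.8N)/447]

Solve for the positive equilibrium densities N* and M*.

N* ≈ 181, M* ≈ 302

Setting both brackets to zero gives the nullclines N + 0.973M = 475 and 0.8N + M = 447.
Substituting M = 447 - 0.8N into the first: N(1 - 0.973·0.8) = 475 - 0.973·447.
So N* = 40.1/0.222 = 181, and then M* = 447 - 0.8·181 = 302.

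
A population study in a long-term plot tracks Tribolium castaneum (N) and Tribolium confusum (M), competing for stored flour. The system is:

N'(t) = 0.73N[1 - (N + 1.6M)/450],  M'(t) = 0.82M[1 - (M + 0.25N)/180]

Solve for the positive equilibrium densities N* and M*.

Setting both brackets to zero gives the nullclines N + 1.6M = 450 and 0.25N + M = 180.
Substituting M = 180 - 0.25N into the first: N(1 - 1.6·0.25) = 450 - 1.6·180.
So N* = 162/0.6 = 270, and then M* = 180 - 0.25·270 = 112.

N* ≈ 270, M* ≈ 112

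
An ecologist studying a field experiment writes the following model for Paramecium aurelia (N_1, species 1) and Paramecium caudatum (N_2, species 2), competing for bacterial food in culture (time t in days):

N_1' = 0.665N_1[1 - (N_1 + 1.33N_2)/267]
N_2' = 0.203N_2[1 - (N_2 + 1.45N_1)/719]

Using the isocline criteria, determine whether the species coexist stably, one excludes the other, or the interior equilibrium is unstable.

species 2 excludes species 1

Compare the nullcline intercepts: K1/α12 = 267/1.33 = 201 < K2 = 719; K2/α21 = 719/1.45 = 496 > K1 = 267.
Since the inequalities point opposite ways, species 2 can invade but species 1 cannot.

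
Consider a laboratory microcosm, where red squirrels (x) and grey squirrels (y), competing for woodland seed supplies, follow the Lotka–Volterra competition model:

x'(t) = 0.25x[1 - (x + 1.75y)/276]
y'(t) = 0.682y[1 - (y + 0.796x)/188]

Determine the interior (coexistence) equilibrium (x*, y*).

x* ≈ 135, y* ≈ 80.7

Setting both brackets to zero gives the nullclines x + 1.75y = 276 and 0.796x + y = 188.
Substituting y = 188 - 0.796x into the first: x(1 - 1.75·0.796) = 276 - 1.75·188.
So x* = -53/-0.393 = 135, and then y* = 188 - 0.796·135 = 80.7.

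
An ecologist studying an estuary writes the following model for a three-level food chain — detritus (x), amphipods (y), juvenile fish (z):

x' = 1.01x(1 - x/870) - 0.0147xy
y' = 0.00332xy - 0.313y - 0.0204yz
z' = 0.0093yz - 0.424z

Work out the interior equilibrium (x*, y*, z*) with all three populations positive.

From dz/dt = 0: 0.0093y* = 0.424, so y* = 45.6.
From dx/dt = 0: 1.01(1 - x*/870) = 0.0147·45.6, giving x* = 870·(1 - 0.664) = 293.
From dy/dt = 0: 0.00332·293 - 0.313 = 0.0204z*, so z* = 0.659/0.0204 = 32.3.

x* ≈ 293, y* ≈ 45.6, z* ≈ 32.3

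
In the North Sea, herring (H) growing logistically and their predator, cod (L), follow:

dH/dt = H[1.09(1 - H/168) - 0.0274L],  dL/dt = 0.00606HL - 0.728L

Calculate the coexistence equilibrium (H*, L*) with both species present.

From dL/dt = 0 with L > 0: 0.00606H* = 0.728, so H* = 120.
Substitute into dH/dt = 0: 1.09(1 - 120/168) = 0.0274L*.
The bracket is 0.285, giving L* = 0.311/0.0274 = 11.3.

H* ≈ 120, L* ≈ 11.3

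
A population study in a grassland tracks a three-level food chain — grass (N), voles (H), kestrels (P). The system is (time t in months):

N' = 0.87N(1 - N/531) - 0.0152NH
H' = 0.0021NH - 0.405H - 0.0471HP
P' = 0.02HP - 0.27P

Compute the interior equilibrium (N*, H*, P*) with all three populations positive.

From dP/dt = 0: 0.02H* = 0.27, so H* = 13.5.
From dN/dt = 0: 0.87(1 - N*/531) = 0.0152·13.5, giving N* = 531·(1 - 0.236) = 406.
From dH/dt = 0: 0.0021·406 - 0.405 = 0.0471P*, so P* = 0.447/0.0471 = 9.49.

N* ≈ 406, H* ≈ 13.5, P* ≈ 9.49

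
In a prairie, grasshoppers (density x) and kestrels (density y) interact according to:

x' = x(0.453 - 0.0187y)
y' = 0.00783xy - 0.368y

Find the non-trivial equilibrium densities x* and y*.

Set dy/dt = 0 with y > 0: 0.00783x - 0.368 = 0, so x* = 0.368/0.00783 = 47.
Set dx/dt = 0 with x > 0: 0.453 - 0.0187y = 0, so y* = 0.453/0.0187 = 24.2.

x* ≈ 47, y* ≈ 24.2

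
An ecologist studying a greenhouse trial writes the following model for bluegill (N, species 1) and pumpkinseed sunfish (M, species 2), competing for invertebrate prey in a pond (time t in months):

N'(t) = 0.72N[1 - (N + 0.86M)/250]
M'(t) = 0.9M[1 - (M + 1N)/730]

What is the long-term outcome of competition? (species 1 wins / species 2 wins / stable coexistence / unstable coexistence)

species 2 excludes species 1

Compare the nullcline intercepts: K1/α12 = 250/0.86 = 291 < K2 = 730; K2/α21 = 730/1 = 730 > K1 = 250.
Since the inequalities point opposite ways, species 2 can invade but species 1 cannot.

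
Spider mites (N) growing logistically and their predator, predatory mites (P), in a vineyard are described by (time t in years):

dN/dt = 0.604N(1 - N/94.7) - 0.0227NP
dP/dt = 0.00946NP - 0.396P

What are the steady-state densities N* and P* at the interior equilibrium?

N* ≈ 41.9, P* ≈ 14.8

From dP/dt = 0 with P > 0: 0.00946N* = 0.396, so N* = 41.9.
Substitute into dN/dt = 0: 0.604(1 - 41.9/94.7) = 0.0227P*.
The bracket is 0.558, giving P* = 0.337/0.0227 = 14.8.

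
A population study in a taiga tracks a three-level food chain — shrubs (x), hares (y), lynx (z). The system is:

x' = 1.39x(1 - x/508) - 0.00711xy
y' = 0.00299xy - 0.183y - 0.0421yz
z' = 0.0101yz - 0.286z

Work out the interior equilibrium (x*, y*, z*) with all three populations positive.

x* ≈ 434, y* ≈ 28.3, z* ≈ 26.5

From dz/dt = 0: 0.0101y* = 0.286, so y* = 28.3.
From dx/dt = 0: 1.39(1 - x*/508) = 0.00711·28.3, giving x* = 508·(1 - 0.145) = 434.
From dy/dt = 0: 0.00299·434 - 0.183 = 0.0421z*, so z* = 1.12/0.0421 = 26.5.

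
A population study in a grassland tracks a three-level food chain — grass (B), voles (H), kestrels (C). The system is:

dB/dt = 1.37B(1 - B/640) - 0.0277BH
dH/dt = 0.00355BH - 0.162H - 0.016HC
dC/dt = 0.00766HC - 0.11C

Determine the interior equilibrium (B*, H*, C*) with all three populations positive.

B* ≈ 454, H* ≈ 14.4, C* ≈ 90.6

From dC/dt = 0: 0.00766H* = 0.11, so H* = 14.4.
From dB/dt = 0: 1.37(1 - B*/640) = 0.0277·14.4, giving B* = 640·(1 - 0.29) = 454.
From dH/dt = 0: 0.00355·454 - 0.162 = 0.016C*, so C* = 1.45/0.016 = 90.6.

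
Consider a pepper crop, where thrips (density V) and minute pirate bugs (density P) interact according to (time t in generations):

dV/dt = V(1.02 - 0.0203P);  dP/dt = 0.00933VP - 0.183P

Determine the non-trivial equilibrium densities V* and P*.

Set dP/dt = 0 with P > 0: 0.00933V - 0.183 = 0, so V* = 0.183/0.00933 = 19.6.
Set dV/dt = 0 with V > 0: 1.02 - 0.0203P = 0, so P* = 1.02/0.0203 = 50.2.

V* ≈ 19.6, P* ≈ 50.2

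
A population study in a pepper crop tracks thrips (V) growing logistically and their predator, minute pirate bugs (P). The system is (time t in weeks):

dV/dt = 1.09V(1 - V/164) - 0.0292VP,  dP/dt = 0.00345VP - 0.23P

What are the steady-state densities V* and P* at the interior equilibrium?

V* ≈ 66.7, P* ≈ 22.2

From dP/dt = 0 with P > 0: 0.00345V* = 0.23, so V* = 66.7.
Substitute into dV/dt = 0: 1.09(1 - 66.7/164) = 0.0292P*.
The bracket is 0.593, giving P* = 0.647/0.0292 = 22.2.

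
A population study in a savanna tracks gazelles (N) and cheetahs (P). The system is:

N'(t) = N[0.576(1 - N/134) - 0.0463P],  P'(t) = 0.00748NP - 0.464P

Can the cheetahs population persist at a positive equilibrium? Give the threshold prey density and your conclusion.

Threshold N = 62; K > 62, so yes, the predator persists.

The predator equation gives dP/dt > 0 only when N > 0.464/0.00748 = 62.
Without the predator, N → K = 134. Since 134 > 62, the predator can invade and persist.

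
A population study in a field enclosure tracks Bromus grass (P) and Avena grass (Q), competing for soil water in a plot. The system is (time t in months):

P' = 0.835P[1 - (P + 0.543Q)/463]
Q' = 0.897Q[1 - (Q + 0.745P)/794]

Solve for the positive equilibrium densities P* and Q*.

P* ≈ 53.5, Q* ≈ 754

Setting both brackets to zero gives the nullclines P + 0.543Q = 463 and 0.745P + Q = 794.
Substituting Q = 794 - 0.745P into the first: P(1 - 0.543·0.745) = 463 - 0.543·794.
So P* = 31.9/0.595 = 53.5, and then Q* = 794 - 0.745·53.5 = 754.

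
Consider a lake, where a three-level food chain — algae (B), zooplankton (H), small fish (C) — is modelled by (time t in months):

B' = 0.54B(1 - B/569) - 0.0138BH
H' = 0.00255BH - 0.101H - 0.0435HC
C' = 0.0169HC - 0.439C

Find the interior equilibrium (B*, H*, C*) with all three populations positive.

From dC/dt = 0: 0.0169H* = 0.439, so H* = 26.
From dB/dt = 0: 0.54(1 - B*/569) = 0.0138·26, giving B* = 569·(1 - 0.664) = 191.
From dH/dt = 0: 0.00255·191 - 0.101 = 0.0435C*, so C* = 0.387/0.0435 = 8.89.

B* ≈ 191, H* ≈ 26, C* ≈ 8.89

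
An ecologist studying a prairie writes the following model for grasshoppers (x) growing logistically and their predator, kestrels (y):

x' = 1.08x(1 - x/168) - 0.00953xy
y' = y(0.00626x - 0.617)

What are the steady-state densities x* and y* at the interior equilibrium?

From dy/dt = 0 with y > 0: 0.00626x* = 0.617, so x* = 98.6.
Substitute into dx/dt = 0: 1.08(1 - 98.6/168) = 0.00953y*.
The bracket is 0.413, giving y* = 0.446/0.00953 = 46.8.

x* ≈ 98.6, y* ≈ 46.8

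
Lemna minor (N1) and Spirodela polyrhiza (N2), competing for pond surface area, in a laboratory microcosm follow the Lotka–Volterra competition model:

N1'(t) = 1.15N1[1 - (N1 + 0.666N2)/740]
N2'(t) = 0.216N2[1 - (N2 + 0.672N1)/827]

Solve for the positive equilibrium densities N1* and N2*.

Setting both brackets to zero gives the nullclines N1 + 0.666N2 = 740 and 0.672N1 + N2 = 827.
Substituting N2 = 827 - 0.672N1 into the first: N1(1 - 0.666·0.672) = 740 - 0.666·827.
So N1* = 189/0.552 = 343, and then N2* = 827 - 0.672·343 = 597.

N1* ≈ 343, N2* ≈ 597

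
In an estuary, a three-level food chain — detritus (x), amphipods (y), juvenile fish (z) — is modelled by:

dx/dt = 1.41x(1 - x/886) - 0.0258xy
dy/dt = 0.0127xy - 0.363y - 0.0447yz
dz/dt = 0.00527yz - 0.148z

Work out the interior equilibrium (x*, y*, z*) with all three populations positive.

x* ≈ 431, y* ≈ 28.1, z* ≈ 114

From dz/dt = 0: 0.00527y* = 0.148, so y* = 28.1.
From dx/dt = 0: 1.41(1 - x*/886) = 0.0258·28.1, giving x* = 886·(1 - 0.514) = 431.
From dy/dt = 0: 0.0127·431 - 0.363 = 0.0447z*, so z* = 5.11/0.0447 = 114.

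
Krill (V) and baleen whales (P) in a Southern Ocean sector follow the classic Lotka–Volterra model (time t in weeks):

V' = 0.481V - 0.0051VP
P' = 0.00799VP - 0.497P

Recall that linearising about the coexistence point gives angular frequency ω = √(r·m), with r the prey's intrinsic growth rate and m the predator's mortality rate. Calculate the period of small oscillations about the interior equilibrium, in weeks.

Here r = 0.481 and m = 0.497, so r·m = 0.239.
ω = √0.239 = 0.489 per week, hence T = 2π/ω ≈ 12.9 weeks.

T ≈ 12.9 weeks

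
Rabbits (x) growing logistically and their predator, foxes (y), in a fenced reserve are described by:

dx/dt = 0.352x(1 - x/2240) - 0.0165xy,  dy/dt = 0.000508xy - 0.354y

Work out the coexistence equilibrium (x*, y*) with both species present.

x* ≈ 697, y* ≈ 14.7

From dy/dt = 0 with y > 0: 0.000508x* = 0.354, so x* = 697.
Substitute into dx/dt = 0: 0.352(1 - 697/2240) = 0.0165y*.
The bracket is 0.689, giving y* = 0.242/0.0165 = 14.7.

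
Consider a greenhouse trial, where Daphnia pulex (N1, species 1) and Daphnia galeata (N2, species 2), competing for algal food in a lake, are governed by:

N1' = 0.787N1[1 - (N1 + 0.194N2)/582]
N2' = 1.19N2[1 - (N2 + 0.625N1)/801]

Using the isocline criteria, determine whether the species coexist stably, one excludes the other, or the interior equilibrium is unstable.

Compare the nullcline intercepts: K1/α12 = 582/0.194 = 3000 > K2 = 801; K2/α21 = 801/0.625 = 1280 > K1 = 582.
Since both inequalities hold, each species can invade when rare, so the interior equilibrium is stable.

stable coexistence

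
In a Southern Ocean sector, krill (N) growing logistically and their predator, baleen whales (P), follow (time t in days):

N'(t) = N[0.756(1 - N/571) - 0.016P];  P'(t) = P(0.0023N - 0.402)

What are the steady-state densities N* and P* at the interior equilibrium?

N* ≈ 175, P* ≈ 32.8

From dP/dt = 0 with P > 0: 0.0023N* = 0.402, so N* = 175.
Substitute into dN/dt = 0: 0.756(1 - 175/571) = 0.016P*.
The bracket is 0.694, giving P* = 0.525/0.016 = 32.8.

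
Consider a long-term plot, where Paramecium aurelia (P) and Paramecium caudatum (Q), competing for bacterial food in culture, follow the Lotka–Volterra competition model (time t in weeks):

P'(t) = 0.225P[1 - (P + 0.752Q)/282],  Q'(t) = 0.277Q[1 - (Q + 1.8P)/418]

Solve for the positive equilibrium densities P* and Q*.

Setting both brackets to zero gives the nullclines P + 0.752Q = 282 and 1.8P + Q = 418.
Substituting Q = 418 - 1.8P into the first: P(1 - 0.752·1.8) = 282 - 0.752·418.
So P* = -32.3/-0.354 = 91.4, and then Q* = 418 - 1.8·91.4 = 253.

P* ≈ 91.4, Q* ≈ 253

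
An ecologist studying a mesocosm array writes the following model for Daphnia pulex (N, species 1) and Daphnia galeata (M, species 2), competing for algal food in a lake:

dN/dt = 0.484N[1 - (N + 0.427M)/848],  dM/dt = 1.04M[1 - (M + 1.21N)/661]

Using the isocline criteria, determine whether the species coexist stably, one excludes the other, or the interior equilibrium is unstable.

species 1 excludes species 2

Compare the nullcline intercepts: K1/α12 = 848/0.427 = 1990 > K2 = 661; K2/α21 = 661/1.21 = 546 < K1 = 848.
Since the inequalities point opposite ways, species 1 can invade but species 2 cannot.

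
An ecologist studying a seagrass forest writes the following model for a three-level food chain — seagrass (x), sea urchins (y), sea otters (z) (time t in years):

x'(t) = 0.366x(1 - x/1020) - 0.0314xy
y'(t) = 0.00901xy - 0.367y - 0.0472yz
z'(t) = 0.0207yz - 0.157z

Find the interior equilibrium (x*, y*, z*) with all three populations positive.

x* ≈ 356, y* ≈ 7.58, z* ≈ 60.2

From dz/dt = 0: 0.0207y* = 0.157, so y* = 7.58.
From dx/dt = 0: 0.366(1 - x*/1020) = 0.0314·7.58, giving x* = 1020·(1 - 0.651) = 356.
From dy/dt = 0: 0.00901·356 - 0.367 = 0.0472z*, so z* = 2.84/0.0472 = 60.2.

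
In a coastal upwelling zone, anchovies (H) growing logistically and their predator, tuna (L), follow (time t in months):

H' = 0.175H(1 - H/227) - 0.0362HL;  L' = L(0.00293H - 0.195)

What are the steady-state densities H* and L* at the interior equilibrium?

H* ≈ 66.6, L* ≈ 3.42

From dL/dt = 0 with L > 0: 0.00293H* = 0.195, so H* = 66.6.
Substitute into dH/dt = 0: 0.175(1 - 66.6/227) = 0.0362L*.
The bracket is 0.707, giving L* = 0.124/0.0362 = 3.42.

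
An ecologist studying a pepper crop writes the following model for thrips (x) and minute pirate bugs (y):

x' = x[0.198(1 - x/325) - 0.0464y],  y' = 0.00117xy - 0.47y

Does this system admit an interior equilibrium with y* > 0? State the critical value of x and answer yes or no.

Threshold x = 402; K < 402, so no, the predator goes extinct.

The predator equation gives dy/dt > 0 only when x > 0.47/0.00117 = 402.
Without the predator, x → K = 325. Since 325 < 402, the predator cannot invade.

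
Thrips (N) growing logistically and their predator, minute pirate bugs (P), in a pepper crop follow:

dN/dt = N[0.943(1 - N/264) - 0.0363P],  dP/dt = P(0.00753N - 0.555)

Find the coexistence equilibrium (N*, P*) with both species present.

From dP/dt = 0 with P > 0: 0.00753N* = 0.555, so N* = 73.7.
Substitute into dN/dt = 0: 0.943(1 - 73.7/264) = 0.0363P*.
The bracket is 0.721, giving P* = 0.68/0.0363 = 18.7.

N* ≈ 73.7, P* ≈ 18.7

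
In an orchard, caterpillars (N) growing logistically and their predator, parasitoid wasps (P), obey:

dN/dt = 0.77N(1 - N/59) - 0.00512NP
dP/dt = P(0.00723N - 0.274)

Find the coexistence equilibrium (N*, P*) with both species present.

N* ≈ 37.9, P* ≈ 53.8

From dP/dt = 0 with P > 0: 0.00723N* = 0.274, so N* = 37.9.
Substitute into dN/dt = 0: 0.77(1 - 37.9/59) = 0.00512P*.
The bracket is 0.358, giving P* = 0.275/0.00512 = 53.8.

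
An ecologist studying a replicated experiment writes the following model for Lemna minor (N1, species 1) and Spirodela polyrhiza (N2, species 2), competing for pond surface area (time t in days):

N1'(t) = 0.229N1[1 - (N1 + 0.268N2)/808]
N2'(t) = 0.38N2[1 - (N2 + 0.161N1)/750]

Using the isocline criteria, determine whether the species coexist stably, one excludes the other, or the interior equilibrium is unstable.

stable coexistence

Compare the nullcline intercepts: K1/α12 = 808/0.268 = 3010 > K2 = 750; K2/α21 = 750/0.161 = 4660 > K1 = 808.
Since both inequalities hold, each species can invade when rare, so the interior equilibrium is stable.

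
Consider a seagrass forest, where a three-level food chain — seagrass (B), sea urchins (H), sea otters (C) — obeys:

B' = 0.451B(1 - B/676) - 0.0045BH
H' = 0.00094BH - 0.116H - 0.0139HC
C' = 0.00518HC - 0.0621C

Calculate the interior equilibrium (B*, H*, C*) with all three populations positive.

B* ≈ 595, H* ≈ 12, C* ≈ 31.9

From dC/dt = 0: 0.00518H* = 0.0621, so H* = 12.
From dB/dt = 0: 0.451(1 - B*/676) = 0.0045·12, giving B* = 676·(1 - 0.12) = 595.
From dH/dt = 0: 0.00094·595 - 0.116 = 0.0139C*, so C* = 0.443/0.0139 = 31.9.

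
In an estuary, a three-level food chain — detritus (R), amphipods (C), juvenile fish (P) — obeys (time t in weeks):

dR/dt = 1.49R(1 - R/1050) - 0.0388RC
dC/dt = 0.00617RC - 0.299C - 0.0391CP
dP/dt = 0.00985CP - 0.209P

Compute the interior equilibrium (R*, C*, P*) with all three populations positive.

From dP/dt = 0: 0.00985C* = 0.209, so C* = 21.2.
From dR/dt = 0: 1.49(1 - R*/1050) = 0.0388·21.2, giving R* = 1050·(1 - 0.553) = 470.
From dC/dt = 0: 0.00617·470 - 0.299 = 0.0391P*, so P* = 2.6/0.0391 = 66.5.

R* ≈ 470, C* ≈ 21.2, P* ≈ 66.5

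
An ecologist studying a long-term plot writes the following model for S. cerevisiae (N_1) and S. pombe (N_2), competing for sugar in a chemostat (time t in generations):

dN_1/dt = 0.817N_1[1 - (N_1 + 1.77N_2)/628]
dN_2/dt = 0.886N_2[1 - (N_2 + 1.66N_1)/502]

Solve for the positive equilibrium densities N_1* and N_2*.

N_1* ≈ 134, N_2* ≈ 279

Setting both brackets to zero gives the nullclines N_1 + 1.77N_2 = 628 and 1.66N_1 + N_2 = 502.
Substituting N_2 = 502 - 1.66N_1 into the first: N_1(1 - 1.77·1.66) = 628 - 1.77·502.
So N_1* = -261/-1.94 = 134, and then N_2* = 502 - 1.66·134 = 279.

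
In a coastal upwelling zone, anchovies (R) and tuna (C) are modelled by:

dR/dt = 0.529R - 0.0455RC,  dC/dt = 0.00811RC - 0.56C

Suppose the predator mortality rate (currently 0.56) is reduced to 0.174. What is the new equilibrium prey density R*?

R* ≈ 21.5

At the interior fixed point, setting dC/dt = 0 with C > 0 fixes R* = (predator death rate)/(RC coefficient) — independent of the other coefficients.
With the change, R* = 0.174/0.00811 = 21.5; it falls from 69.1.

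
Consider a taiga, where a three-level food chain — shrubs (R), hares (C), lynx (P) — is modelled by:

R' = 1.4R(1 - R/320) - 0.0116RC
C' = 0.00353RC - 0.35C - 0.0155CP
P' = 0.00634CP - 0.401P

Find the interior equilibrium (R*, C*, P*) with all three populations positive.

From dP/dt = 0: 0.00634C* = 0.401, so C* = 63.2.
From dR/dt = 0: 1.4(1 - R*/320) = 0.0116·63.2, giving R* = 320·(1 - 0.524) = 152.
From dC/dt = 0: 0.00353·152 - 0.35 = 0.0155P*, so P* = 0.188/0.0155 = 12.1.

R* ≈ 152, C* ≈ 63.2, P* ≈ 12.1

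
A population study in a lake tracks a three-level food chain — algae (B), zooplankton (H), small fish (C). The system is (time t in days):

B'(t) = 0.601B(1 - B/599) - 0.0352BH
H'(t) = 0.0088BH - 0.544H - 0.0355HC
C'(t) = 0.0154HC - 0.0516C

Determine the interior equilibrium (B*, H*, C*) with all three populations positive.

From dC/dt = 0: 0.0154H* = 0.0516, so H* = 3.35.
From dB/dt = 0: 0.601(1 - B*/599) = 0.0352·3.35, giving B* = 599·(1 - 0.196) = 481.
From dH/dt = 0: 0.0088·481 - 0.544 = 0.0355C*, so C* = 3.69/0.0355 = 104.

B* ≈ 481, H* ≈ 3.35, C* ≈ 104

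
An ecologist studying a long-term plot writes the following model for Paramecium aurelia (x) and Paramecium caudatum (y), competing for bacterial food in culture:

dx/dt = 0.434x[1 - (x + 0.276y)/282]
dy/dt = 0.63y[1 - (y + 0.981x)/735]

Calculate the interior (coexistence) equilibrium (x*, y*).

x* ≈ 109, y* ≈ 629

Setting both brackets to zero gives the nullclines x + 0.276y = 282 and 0.981x + y = 735.
Substituting y = 735 - 0.981x into the first: x(1 - 0.276·0.981) = 282 - 0.276·735.
So x* = 79.1/0.729 = 109, and then y* = 735 - 0.981·109 = 629.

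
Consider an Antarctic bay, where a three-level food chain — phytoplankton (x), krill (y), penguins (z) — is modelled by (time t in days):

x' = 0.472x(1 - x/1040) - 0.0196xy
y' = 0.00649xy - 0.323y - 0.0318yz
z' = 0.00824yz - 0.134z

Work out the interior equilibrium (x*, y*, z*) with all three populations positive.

From dz/dt = 0: 0.00824y* = 0.134, so y* = 16.3.
From dx/dt = 0: 0.472(1 - x*/1040) = 0.0196·16.3, giving x* = 1040·(1 - 0.675) = 338.
From dy/dt = 0: 0.00649·338 - 0.323 = 0.0318z*, so z* = 1.87/0.0318 = 58.8.

x* ≈ 338, y* ≈ 16.3, z* ≈ 58.8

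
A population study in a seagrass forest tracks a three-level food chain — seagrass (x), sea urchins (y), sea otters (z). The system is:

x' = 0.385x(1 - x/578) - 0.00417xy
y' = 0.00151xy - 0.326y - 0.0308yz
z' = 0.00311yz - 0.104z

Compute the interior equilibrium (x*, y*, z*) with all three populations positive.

x* ≈ 369, y* ≈ 33.4, z* ≈ 7.49

From dz/dt = 0: 0.00311y* = 0.104, so y* = 33.4.
From dx/dt = 0: 0.385(1 - x*/578) = 0.00417·33.4, giving x* = 578·(1 - 0.362) = 369.
From dy/dt = 0: 0.00151·369 - 0.326 = 0.0308z*, so z* = 0.231/0.0308 = 7.49.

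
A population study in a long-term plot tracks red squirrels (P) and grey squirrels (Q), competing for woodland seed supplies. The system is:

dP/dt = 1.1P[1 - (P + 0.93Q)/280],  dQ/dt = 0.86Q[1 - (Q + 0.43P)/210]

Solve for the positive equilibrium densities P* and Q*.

Setting both brackets to zero gives the nullclines P + 0.93Q = 280 and 0.43P + Q = 210.
Substituting Q = 210 - 0.43P into the first: P(1 - 0.93·0.43) = 280 - 0.93·210.
So P* = 84.7/0.6 = 141, and then Q* = 210 - 0.43·141 = 149.

P* ≈ 141, Q* ≈ 149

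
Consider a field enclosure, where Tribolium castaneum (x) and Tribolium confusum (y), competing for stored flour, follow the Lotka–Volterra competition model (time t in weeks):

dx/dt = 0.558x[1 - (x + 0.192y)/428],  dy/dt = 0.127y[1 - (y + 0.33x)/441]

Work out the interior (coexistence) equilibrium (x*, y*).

x* ≈ 367, y* ≈ 320

Setting both brackets to zero gives the nullclines x + 0.192y = 428 and 0.33x + y = 441.
Substituting y = 441 - 0.33x into the first: x(1 - 0.192·0.33) = 428 - 0.192·441.
So x* = 343/0.937 = 367, and then y* = 441 - 0.33·367 = 320.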